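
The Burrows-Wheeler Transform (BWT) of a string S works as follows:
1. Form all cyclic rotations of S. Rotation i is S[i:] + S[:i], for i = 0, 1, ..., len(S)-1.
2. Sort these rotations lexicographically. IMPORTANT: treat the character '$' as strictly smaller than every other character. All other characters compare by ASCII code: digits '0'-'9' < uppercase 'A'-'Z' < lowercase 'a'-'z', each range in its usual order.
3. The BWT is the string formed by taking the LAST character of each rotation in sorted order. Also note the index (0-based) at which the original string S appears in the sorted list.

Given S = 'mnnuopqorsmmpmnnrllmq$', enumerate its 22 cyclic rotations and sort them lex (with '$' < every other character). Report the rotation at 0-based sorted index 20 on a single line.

All 22 rotations (rotation i = S[i:]+S[:i]):
  rot[0] = mnnuopqorsmmpmnnrllmq$
  rot[1] = nnuopqorsmmpmnnrllmq$m
  rot[2] = nuopqorsmmpmnnrllmq$mn
  rot[3] = uopqorsmmpmnnrllmq$mnn
  rot[4] = opqorsmmpmnnrllmq$mnnu
  rot[5] = pqorsmmpmnnrllmq$mnnuo
  rot[6] = qorsmmpmnnrllmq$mnnuop
  rot[7] = orsmmpmnnrllmq$mnnuopq
  rot[8] = rsmmpmnnrllmq$mnnuopqo
  rot[9] = smmpmnnrllmq$mnnuopqor
  rot[10] = mmpmnnrllmq$mnnuopqors
  rot[11] = mpmnnrllmq$mnnuopqorsm
  rot[12] = pmnnrllmq$mnnuopqorsmm
  rot[13] = mnnrllmq$mnnuopqorsmmp
  rot[14] = nnrllmq$mnnuopqorsmmpm
  rot[15] = nrllmq$mnnuopqorsmmpmn
  rot[16] = rllmq$mnnuopqorsmmpmnn
  rot[17] = llmq$mnnuopqorsmmpmnnr
  rot[18] = lmq$mnnuopqorsmmpmnnrl
  rot[19] = mq$mnnuopqorsmmpmnnrll
  rot[20] = q$mnnuopqorsmmpmnnrllm
  rot[21] = $mnnuopqorsmmpmnnrllmq
Sorted (with $ < everything):
  sorted[0] = $mnnuopqorsmmpmnnrllmq
  sorted[1] = llmq$mnnuopqorsmmpmnnr
  sorted[2] = lmq$mnnuopqorsmmpmnnrl
  sorted[3] = mmpmnnrllmq$mnnuopqors
  sorted[4] = mnnrllmq$mnnuopqorsmmp
  sorted[5] = mnnuopqorsmmpmnnrllmq$
  sorted[6] = mpmnnrllmq$mnnuopqorsm
  sorted[7] = mq$mnnuopqorsmmpmnnrll
  sorted[8] = nnrllmq$mnnuopqorsmmpm
  sorted[9] = nnuopqorsmmpmnnrllmq$m
  sorted[10] = nrllmq$mnnuopqorsmmpmn
  sorted[11] = nuopqorsmmpmnnrllmq$mn
  sorted[12] = opqorsmmpmnnrllmq$mnnu
  sorted[13] = orsmmpmnnrllmq$mnnuopq
  sorted[14] = pmnnrllmq$mnnuopqorsmm
  sorted[15] = pqorsmmpmnnrllmq$mnnuo
  sorted[16] = q$mnnuopqorsmmpmnnrllm
  sorted[17] = qorsmmpmnnrllmq$mnnuop
  sorted[18] = rllmq$mnnuopqorsmmpmnn
  sorted[19] = rsmmpmnnrllmq$mnnuopqo
  sorted[20] = smmpmnnrllmq$mnnuopqor
  sorted[21] = uopqorsmmpmnnrllmq$mnn
sorted[20] = smmpmnnrllmq$mnnuopqor

Answer: smmpmnnrllmq$mnnuopqor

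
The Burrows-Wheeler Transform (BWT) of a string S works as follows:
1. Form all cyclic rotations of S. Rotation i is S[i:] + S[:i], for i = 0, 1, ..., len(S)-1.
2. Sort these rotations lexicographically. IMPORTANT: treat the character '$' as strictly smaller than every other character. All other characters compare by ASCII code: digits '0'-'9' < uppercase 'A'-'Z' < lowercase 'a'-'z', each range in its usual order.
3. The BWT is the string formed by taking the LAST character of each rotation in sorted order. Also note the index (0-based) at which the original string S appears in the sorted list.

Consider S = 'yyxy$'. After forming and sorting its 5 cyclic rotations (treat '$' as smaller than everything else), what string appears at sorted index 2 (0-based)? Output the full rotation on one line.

All 5 rotations (rotation i = S[i:]+S[:i]):
  rot[0] = yyxy$
  rot[1] = yxy$y
  rot[2] = xy$yy
  rot[3] = y$yyx
  rot[4] = $yyxy
Sorted (with $ < everything):
  sorted[0] = $yyxy
  sorted[1] = xy$yy
  sorted[2] = y$yyx
  sorted[3] = yxy$y
  sorted[4] = yyxy$
sorted[2] = y$yyx

Answer: y$yyx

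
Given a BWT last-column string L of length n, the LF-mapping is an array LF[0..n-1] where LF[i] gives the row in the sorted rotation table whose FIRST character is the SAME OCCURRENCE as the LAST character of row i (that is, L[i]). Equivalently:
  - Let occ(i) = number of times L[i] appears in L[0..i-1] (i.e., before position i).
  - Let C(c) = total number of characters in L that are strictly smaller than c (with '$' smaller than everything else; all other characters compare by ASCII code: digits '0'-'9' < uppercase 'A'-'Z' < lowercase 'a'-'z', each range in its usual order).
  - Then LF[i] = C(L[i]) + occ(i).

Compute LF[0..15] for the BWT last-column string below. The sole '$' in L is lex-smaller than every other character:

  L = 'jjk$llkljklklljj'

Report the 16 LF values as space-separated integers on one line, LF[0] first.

Char counts: '$':1, 'j':5, 'k':4, 'l':6
C (first-col start): C('$')=0, C('j')=1, C('k')=6, C('l')=10
L[0]='j': occ=0, LF[0]=C('j')+0=1+0=1
L[1]='j': occ=1, LF[1]=C('j')+1=1+1=2
L[2]='k': occ=0, LF[2]=C('k')+0=6+0=6
L[3]='$': occ=0, LF[3]=C('$')+0=0+0=0
L[4]='l': occ=0, LF[4]=C('l')+0=10+0=10
L[5]='l': occ=1, LF[5]=C('l')+1=10+1=11
L[6]='k': occ=1, LF[6]=C('k')+1=6+1=7
L[7]='l': occ=2, LF[7]=C('l')+2=10+2=12
L[8]='j': occ=2, LF[8]=C('j')+2=1+2=3
L[9]='k': occ=2, LF[9]=C('k')+2=6+2=8
L[10]='l': occ=3, LF[10]=C('l')+3=10+3=13
L[11]='k': occ=3, LF[11]=C('k')+3=6+3=9
L[12]='l': occ=4, LF[12]=C('l')+4=10+4=14
L[13]='l': occ=5, LF[13]=C('l')+5=10+5=15
L[14]='j': occ=3, LF[14]=C('j')+3=1+3=4
L[15]='j': occ=4, LF[15]=C('j')+4=1+4=5

Answer: 1 2 6 0 10 11 7 12 3 8 13 9 14 15 4 5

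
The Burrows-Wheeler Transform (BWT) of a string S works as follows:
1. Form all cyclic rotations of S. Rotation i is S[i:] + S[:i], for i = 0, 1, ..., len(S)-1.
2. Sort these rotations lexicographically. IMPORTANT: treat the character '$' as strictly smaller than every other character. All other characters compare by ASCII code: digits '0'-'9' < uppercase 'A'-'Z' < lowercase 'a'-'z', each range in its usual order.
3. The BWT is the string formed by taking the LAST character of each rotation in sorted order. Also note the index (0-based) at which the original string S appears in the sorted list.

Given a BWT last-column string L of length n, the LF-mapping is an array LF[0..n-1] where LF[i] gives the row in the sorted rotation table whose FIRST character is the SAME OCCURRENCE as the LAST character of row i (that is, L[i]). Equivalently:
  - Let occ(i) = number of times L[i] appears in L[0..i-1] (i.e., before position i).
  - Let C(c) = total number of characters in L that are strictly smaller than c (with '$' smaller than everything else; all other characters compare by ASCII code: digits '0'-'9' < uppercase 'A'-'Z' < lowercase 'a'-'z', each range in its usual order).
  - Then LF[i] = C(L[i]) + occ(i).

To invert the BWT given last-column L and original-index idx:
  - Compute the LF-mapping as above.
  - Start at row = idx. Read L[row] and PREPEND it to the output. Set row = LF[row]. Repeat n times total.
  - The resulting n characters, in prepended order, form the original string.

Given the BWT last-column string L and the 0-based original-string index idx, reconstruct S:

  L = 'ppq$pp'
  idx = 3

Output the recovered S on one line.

Answer: ppqpp$

Derivation:
LF mapping: 1 2 5 0 3 4
Walk LF starting at row 3, prepending L[row]:
  step 1: row=3, L[3]='$', prepend. Next row=LF[3]=0
  step 2: row=0, L[0]='p', prepend. Next row=LF[0]=1
  step 3: row=1, L[1]='p', prepend. Next row=LF[1]=2
  step 4: row=2, L[2]='q', prepend. Next row=LF[2]=5
  step 5: row=5, L[5]='p', prepend. Next row=LF[5]=4
  step 6: row=4, L[4]='p', prepend. Next row=LF[4]=3
Reversed output: ppqpp$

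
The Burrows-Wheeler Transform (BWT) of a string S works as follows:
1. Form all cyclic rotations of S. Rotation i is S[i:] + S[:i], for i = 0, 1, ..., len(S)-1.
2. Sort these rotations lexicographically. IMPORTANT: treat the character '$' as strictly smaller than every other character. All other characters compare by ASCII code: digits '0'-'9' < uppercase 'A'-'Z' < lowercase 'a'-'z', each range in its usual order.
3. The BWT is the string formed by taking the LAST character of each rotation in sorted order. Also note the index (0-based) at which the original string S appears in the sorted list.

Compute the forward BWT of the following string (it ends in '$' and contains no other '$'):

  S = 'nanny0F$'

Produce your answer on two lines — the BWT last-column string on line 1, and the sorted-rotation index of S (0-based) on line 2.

Answer: Fy0n$ann
4

Derivation:
All 8 rotations (rotation i = S[i:]+S[:i]):
  rot[0] = nanny0F$
  rot[1] = anny0F$n
  rot[2] = nny0F$na
  rot[3] = ny0F$nan
  rot[4] = y0F$nann
  rot[5] = 0F$nanny
  rot[6] = F$nanny0
  rot[7] = $nanny0F
Sorted (with $ < everything):
  sorted[0] = $nanny0F  (last char: 'F')
  sorted[1] = 0F$nanny  (last char: 'y')
  sorted[2] = F$nanny0  (last char: '0')
  sorted[3] = anny0F$n  (last char: 'n')
  sorted[4] = nanny0F$  (last char: '$')
  sorted[5] = nny0F$na  (last char: 'a')
  sorted[6] = ny0F$nan  (last char: 'n')
  sorted[7] = y0F$nann  (last char: 'n')
Last column: Fy0n$ann
Original string S is at sorted index 4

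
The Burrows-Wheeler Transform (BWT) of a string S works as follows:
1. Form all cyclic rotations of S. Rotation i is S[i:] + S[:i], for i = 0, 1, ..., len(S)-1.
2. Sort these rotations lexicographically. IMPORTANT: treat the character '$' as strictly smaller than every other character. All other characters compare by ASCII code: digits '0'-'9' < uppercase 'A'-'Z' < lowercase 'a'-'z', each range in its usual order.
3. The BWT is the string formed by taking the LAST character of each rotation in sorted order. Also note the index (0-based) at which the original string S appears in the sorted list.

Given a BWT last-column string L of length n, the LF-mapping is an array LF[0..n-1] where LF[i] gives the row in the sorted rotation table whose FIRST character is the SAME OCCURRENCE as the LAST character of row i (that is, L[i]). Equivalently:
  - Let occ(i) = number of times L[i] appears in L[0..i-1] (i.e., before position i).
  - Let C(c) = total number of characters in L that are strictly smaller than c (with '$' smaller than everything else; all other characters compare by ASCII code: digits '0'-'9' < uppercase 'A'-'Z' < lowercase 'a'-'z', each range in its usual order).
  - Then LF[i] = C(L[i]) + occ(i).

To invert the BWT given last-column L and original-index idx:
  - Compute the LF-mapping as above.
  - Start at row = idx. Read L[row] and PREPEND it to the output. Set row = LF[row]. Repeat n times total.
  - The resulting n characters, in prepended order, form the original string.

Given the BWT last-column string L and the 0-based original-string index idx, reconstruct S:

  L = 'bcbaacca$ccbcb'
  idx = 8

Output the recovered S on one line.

LF mapping: 4 8 5 1 2 9 10 3 0 11 12 6 13 7
Walk LF starting at row 8, prepending L[row]:
  step 1: row=8, L[8]='$', prepend. Next row=LF[8]=0
  step 2: row=0, L[0]='b', prepend. Next row=LF[0]=4
  step 3: row=4, L[4]='a', prepend. Next row=LF[4]=2
  step 4: row=2, L[2]='b', prepend. Next row=LF[2]=5
  step 5: row=5, L[5]='c', prepend. Next row=LF[5]=9
  step 6: row=9, L[9]='c', prepend. Next row=LF[9]=11
  step 7: row=11, L[11]='b', prepend. Next row=LF[11]=6
  step 8: row=6, L[6]='c', prepend. Next row=LF[6]=10
  step 9: row=10, L[10]='c', prepend. Next row=LF[10]=12
  step 10: row=12, L[12]='c', prepend. Next row=LF[12]=13
  step 11: row=13, L[13]='b', prepend. Next row=LF[13]=7
  step 12: row=7, L[7]='a', prepend. Next row=LF[7]=3
  step 13: row=3, L[3]='a', prepend. Next row=LF[3]=1
  step 14: row=1, L[1]='c', prepend. Next row=LF[1]=8
Reversed output: caabcccbccbab$

Answer: caabcccbccbab$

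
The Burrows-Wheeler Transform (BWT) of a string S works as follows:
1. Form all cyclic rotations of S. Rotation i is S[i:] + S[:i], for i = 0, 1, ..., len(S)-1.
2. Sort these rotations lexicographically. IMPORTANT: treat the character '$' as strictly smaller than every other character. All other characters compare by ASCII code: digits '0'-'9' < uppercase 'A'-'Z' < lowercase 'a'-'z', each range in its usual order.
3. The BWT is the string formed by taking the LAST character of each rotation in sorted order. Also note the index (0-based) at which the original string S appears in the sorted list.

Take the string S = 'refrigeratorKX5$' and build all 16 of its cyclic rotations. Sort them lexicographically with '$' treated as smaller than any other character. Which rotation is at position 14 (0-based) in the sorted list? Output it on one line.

All 16 rotations (rotation i = S[i:]+S[:i]):
  rot[0] = refrigeratorKX5$
  rot[1] = efrigeratorKX5$r
  rot[2] = frigeratorKX5$re
  rot[3] = rigeratorKX5$ref
  rot[4] = igeratorKX5$refr
  rot[5] = geratorKX5$refri
  rot[6] = eratorKX5$refrig
  rot[7] = ratorKX5$refrige
  rot[8] = atorKX5$refriger
  rot[9] = torKX5$refrigera
  rot[10] = orKX5$refrigerat
  rot[11] = rKX5$refrigerato
  rot[12] = KX5$refrigerator
  rot[13] = X5$refrigeratorK
  rot[14] = 5$refrigeratorKX
  rot[15] = $refrigeratorKX5
Sorted (with $ < everything):
  sorted[0] = $refrigeratorKX5
  sorted[1] = 5$refrigeratorKX
  sorted[2] = KX5$refrigerator
  sorted[3] = X5$refrigeratorK
  sorted[4] = atorKX5$refriger
  sorted[5] = efrigeratorKX5$r
  sorted[6] = eratorKX5$refrig
  sorted[7] = frigeratorKX5$re
  sorted[8] = geratorKX5$refri
  sorted[9] = igeratorKX5$refr
  sorted[10] = orKX5$refrigerat
  sorted[11] = rKX5$refrigerato
  sorted[12] = ratorKX5$refrige
  sorted[13] = refrigeratorKX5$
  sorted[14] = rigeratorKX5$ref
  sorted[15] = torKX5$refrigera
sorted[14] = rigeratorKX5$ref

Answer: rigeratorKX5$ref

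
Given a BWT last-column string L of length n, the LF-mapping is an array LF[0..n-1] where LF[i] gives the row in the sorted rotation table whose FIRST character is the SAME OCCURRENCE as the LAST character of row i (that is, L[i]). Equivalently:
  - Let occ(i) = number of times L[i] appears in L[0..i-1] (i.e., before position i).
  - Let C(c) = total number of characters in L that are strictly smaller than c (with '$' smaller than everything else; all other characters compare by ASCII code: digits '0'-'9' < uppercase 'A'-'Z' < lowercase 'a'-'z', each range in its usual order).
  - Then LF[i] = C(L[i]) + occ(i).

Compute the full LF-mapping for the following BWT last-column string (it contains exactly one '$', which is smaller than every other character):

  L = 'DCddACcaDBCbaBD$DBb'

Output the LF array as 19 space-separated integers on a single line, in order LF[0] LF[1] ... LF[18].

Answer: 8 5 17 18 1 6 16 12 9 2 7 14 13 3 10 0 11 4 15

Derivation:
Char counts: '$':1, 'A':1, 'B':3, 'C':3, 'D':4, 'a':2, 'b':2, 'c':1, 'd':2
C (first-col start): C('$')=0, C('A')=1, C('B')=2, C('C')=5, C('D')=8, C('a')=12, C('b')=14, C('c')=16, C('d')=17
L[0]='D': occ=0, LF[0]=C('D')+0=8+0=8
L[1]='C': occ=0, LF[1]=C('C')+0=5+0=5
L[2]='d': occ=0, LF[2]=C('d')+0=17+0=17
L[3]='d': occ=1, LF[3]=C('d')+1=17+1=18
L[4]='A': occ=0, LF[4]=C('A')+0=1+0=1
L[5]='C': occ=1, LF[5]=C('C')+1=5+1=6
L[6]='c': occ=0, LF[6]=C('c')+0=16+0=16
L[7]='a': occ=0, LF[7]=C('a')+0=12+0=12
L[8]='D': occ=1, LF[8]=C('D')+1=8+1=9
L[9]='B': occ=0, LF[9]=C('B')+0=2+0=2
L[10]='C': occ=2, LF[10]=C('C')+2=5+2=7
L[11]='b': occ=0, LF[11]=C('b')+0=14+0=14
L[12]='a': occ=1, LF[12]=C('a')+1=12+1=13
L[13]='B': occ=1, LF[13]=C('B')+1=2+1=3
L[14]='D': occ=2, LF[14]=C('D')+2=8+2=10
L[15]='$': occ=0, LF[15]=C('$')+0=0+0=0
L[16]='D': occ=3, LF[16]=C('D')+3=8+3=11
L[17]='B': occ=2, LF[17]=C('B')+2=2+2=4
L[18]='b': occ=1, LF[18]=C('b')+1=14+1=15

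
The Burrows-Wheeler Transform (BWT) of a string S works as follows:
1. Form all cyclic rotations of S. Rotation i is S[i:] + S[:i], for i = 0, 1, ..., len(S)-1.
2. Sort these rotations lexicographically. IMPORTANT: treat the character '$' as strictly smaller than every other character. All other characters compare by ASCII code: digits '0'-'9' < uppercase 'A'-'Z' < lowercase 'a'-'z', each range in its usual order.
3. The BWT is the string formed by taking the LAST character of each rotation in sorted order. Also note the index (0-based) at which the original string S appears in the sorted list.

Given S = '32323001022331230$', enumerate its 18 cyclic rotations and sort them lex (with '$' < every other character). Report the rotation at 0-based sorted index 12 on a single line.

Answer: 30$323230010223312

Derivation:
All 18 rotations (rotation i = S[i:]+S[:i]):
  rot[0] = 32323001022331230$
  rot[1] = 2323001022331230$3
  rot[2] = 323001022331230$32
  rot[3] = 23001022331230$323
  rot[4] = 3001022331230$3232
  rot[5] = 001022331230$32323
  rot[6] = 01022331230$323230
  rot[7] = 1022331230$3232300
  rot[8] = 022331230$32323001
  rot[9] = 22331230$323230010
  rot[10] = 2331230$3232300102
  rot[11] = 331230$32323001022
  rot[12] = 31230$323230010223
  rot[13] = 1230$3232300102233
  rot[14] = 230$32323001022331
  rot[15] = 30$323230010223312
  rot[16] = 0$3232300102233123
  rot[17] = $32323001022331230
Sorted (with $ < everything):
  sorted[0] = $32323001022331230
  sorted[1] = 0$3232300102233123
  sorted[2] = 001022331230$32323
  sorted[3] = 01022331230$323230
  sorted[4] = 022331230$32323001
  sorted[5] = 1022331230$3232300
  sorted[6] = 1230$3232300102233
  sorted[7] = 22331230$323230010
  sorted[8] = 230$32323001022331
  sorted[9] = 23001022331230$323
  sorted[10] = 2323001022331230$3
  sorted[11] = 2331230$3232300102
  sorted[12] = 30$323230010223312
  sorted[13] = 3001022331230$3232
  sorted[14] = 31230$323230010223
  sorted[15] = 323001022331230$32
  sorted[16] = 32323001022331230$
  sorted[17] = 331230$32323001022
sorted[12] = 30$323230010223312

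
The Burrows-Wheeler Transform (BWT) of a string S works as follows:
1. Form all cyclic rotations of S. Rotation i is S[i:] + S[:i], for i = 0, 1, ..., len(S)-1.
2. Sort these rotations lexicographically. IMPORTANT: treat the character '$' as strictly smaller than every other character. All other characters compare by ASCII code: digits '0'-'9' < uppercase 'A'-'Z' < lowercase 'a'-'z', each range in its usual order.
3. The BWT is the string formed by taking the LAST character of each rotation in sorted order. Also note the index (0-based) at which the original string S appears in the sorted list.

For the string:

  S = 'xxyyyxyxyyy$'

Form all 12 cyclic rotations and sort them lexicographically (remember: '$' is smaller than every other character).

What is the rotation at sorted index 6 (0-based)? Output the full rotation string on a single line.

Answer: yxyxyyy$xxyy

Derivation:
All 12 rotations (rotation i = S[i:]+S[:i]):
  rot[0] = xxyyyxyxyyy$
  rot[1] = xyyyxyxyyy$x
  rot[2] = yyyxyxyyy$xx
  rot[3] = yyxyxyyy$xxy
  rot[4] = yxyxyyy$xxyy
  rot[5] = xyxyyy$xxyyy
  rot[6] = yxyyy$xxyyyx
  rot[7] = xyyy$xxyyyxy
  rot[8] = yyy$xxyyyxyx
  rot[9] = yy$xxyyyxyxy
  rot[10] = y$xxyyyxyxyy
  rot[11] = $xxyyyxyxyyy
Sorted (with $ < everything):
  sorted[0] = $xxyyyxyxyyy
  sorted[1] = xxyyyxyxyyy$
  sorted[2] = xyxyyy$xxyyy
  sorted[3] = xyyy$xxyyyxy
  sorted[4] = xyyyxyxyyy$x
  sorted[5] = y$xxyyyxyxyy
  sorted[6] = yxyxyyy$xxyy
  sorted[7] = yxyyy$xxyyyx
  sorted[8] = yy$xxyyyxyxy
  sorted[9] = yyxyxyyy$xxy
  sorted[10] = yyy$xxyyyxyx
  sorted[11] = yyyxyxyyy$xx
sorted[6] = yxyxyyy$xxyy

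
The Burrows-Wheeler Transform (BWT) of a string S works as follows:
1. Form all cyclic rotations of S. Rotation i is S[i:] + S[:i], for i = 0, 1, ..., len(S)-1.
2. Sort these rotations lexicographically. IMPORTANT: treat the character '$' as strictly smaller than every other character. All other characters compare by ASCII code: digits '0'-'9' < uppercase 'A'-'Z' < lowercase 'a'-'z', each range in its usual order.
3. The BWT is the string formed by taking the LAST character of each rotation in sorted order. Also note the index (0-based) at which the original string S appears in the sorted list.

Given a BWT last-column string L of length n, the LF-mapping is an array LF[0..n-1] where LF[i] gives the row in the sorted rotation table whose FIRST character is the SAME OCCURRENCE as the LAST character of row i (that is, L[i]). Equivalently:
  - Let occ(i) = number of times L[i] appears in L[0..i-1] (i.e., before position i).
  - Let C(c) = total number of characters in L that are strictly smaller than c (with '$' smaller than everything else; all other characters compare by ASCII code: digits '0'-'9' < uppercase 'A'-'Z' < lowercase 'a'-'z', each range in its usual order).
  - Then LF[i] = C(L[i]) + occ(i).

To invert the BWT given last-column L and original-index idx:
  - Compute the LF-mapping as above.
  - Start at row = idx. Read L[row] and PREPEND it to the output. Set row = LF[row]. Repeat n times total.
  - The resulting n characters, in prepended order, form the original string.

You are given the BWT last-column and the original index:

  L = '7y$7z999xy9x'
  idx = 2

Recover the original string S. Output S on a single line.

LF mapping: 1 9 0 2 11 3 4 5 7 10 6 8
Walk LF starting at row 2, prepending L[row]:
  step 1: row=2, L[2]='$', prepend. Next row=LF[2]=0
  step 2: row=0, L[0]='7', prepend. Next row=LF[0]=1
  step 3: row=1, L[1]='y', prepend. Next row=LF[1]=9
  step 4: row=9, L[9]='y', prepend. Next row=LF[9]=10
  step 5: row=10, L[10]='9', prepend. Next row=LF[10]=6
  step 6: row=6, L[6]='9', prepend. Next row=LF[6]=4
  step 7: row=4, L[4]='z', prepend. Next row=LF[4]=11
  step 8: row=11, L[11]='x', prepend. Next row=LF[11]=8
  step 9: row=8, L[8]='x', prepend. Next row=LF[8]=7
  step 10: row=7, L[7]='9', prepend. Next row=LF[7]=5
  step 11: row=5, L[5]='9', prepend. Next row=LF[5]=3
  step 12: row=3, L[3]='7', prepend. Next row=LF[3]=2
Reversed output: 799xxz99yy7$

Answer: 799xxz99yy7$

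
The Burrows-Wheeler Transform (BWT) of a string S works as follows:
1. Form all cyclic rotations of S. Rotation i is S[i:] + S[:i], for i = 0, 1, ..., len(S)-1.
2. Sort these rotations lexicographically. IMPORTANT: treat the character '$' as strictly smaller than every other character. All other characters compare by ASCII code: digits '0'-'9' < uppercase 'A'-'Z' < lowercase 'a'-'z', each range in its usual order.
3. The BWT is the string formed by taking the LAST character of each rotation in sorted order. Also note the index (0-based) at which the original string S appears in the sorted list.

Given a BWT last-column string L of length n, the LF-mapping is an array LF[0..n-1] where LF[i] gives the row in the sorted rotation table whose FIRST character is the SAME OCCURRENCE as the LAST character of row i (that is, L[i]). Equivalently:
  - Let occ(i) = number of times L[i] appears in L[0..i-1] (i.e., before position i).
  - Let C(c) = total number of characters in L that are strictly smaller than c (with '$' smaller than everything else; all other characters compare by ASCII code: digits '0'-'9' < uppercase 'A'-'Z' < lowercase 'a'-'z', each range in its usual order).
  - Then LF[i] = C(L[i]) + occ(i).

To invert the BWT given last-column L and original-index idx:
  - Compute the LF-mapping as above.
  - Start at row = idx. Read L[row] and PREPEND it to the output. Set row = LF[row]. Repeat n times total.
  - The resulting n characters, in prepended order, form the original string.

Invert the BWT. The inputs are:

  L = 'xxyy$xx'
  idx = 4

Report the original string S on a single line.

LF mapping: 1 2 5 6 0 3 4
Walk LF starting at row 4, prepending L[row]:
  step 1: row=4, L[4]='$', prepend. Next row=LF[4]=0
  step 2: row=0, L[0]='x', prepend. Next row=LF[0]=1
  step 3: row=1, L[1]='x', prepend. Next row=LF[1]=2
  step 4: row=2, L[2]='y', prepend. Next row=LF[2]=5
  step 5: row=5, L[5]='x', prepend. Next row=LF[5]=3
  step 6: row=3, L[3]='y', prepend. Next row=LF[3]=6
  step 7: row=6, L[6]='x', prepend. Next row=LF[6]=4
Reversed output: xyxyxx$

Answer: xyxyxx$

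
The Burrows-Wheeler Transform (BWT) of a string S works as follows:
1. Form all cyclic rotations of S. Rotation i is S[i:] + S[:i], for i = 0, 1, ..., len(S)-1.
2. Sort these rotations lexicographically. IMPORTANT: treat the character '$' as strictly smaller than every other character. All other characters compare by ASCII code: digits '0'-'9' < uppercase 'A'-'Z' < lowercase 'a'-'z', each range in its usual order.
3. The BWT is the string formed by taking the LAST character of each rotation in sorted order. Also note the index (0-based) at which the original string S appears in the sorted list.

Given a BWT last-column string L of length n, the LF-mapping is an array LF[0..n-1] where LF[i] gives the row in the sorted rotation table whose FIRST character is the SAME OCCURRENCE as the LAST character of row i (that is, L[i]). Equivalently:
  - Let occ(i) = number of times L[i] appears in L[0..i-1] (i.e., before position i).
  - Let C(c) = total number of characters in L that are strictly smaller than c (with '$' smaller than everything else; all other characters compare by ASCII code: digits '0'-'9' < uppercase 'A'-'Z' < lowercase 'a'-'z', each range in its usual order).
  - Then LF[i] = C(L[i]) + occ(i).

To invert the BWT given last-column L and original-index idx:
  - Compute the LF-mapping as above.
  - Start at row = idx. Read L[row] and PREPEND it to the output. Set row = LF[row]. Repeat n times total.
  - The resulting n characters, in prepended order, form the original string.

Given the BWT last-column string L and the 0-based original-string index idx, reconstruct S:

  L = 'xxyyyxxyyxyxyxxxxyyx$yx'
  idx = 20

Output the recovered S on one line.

Answer: yyxyxxxyxxxyxyyyxyxyxx$

Derivation:
LF mapping: 1 2 13 14 15 3 4 16 17 5 18 6 19 7 8 9 10 20 21 11 0 22 12
Walk LF starting at row 20, prepending L[row]:
  step 1: row=20, L[20]='$', prepend. Next row=LF[20]=0
  step 2: row=0, L[0]='x', prepend. Next row=LF[0]=1
  step 3: row=1, L[1]='x', prepend. Next row=LF[1]=2
  step 4: row=2, L[2]='y', prepend. Next row=LF[2]=13
  step 5: row=13, L[13]='x', prepend. Next row=LF[13]=7
  step 6: row=7, L[7]='y', prepend. Next row=LF[7]=16
  step 7: row=16, L[16]='x', prepend. Next row=LF[16]=10
  step 8: row=10, L[10]='y', prepend. Next row=LF[10]=18
  step 9: row=18, L[18]='y', prepend. Next row=LF[18]=21
  step 10: row=21, L[21]='y', prepend. Next row=LF[21]=22
  step 11: row=22, L[22]='x', prepend. Next row=LF[22]=12
  step 12: row=12, L[12]='y', prepend. Next row=LF[12]=19
  step 13: row=19, L[19]='x', prepend. Next row=LF[19]=11
  step 14: row=11, L[11]='x', prepend. Next row=LF[11]=6
  step 15: row=6, L[6]='x', prepend. Next row=LF[6]=4
  step 16: row=4, L[4]='y', prepend. Next row=LF[4]=15
  step 17: row=15, L[15]='x', prepend. Next row=LF[15]=9
  step 18: row=9, L[9]='x', prepend. Next row=LF[9]=5
  step 19: row=5, L[5]='x', prepend. Next row=LF[5]=3
  step 20: row=3, L[3]='y', prepend. Next row=LF[3]=14
  step 21: row=14, L[14]='x', prepend. Next row=LF[14]=8
  step 22: row=8, L[8]='y', prepend. Next row=LF[8]=17
  step 23: row=17, L[17]='y', prepend. Next row=LF[17]=20
Reversed output: yyxyxxxyxxxyxyyyxyxyxx$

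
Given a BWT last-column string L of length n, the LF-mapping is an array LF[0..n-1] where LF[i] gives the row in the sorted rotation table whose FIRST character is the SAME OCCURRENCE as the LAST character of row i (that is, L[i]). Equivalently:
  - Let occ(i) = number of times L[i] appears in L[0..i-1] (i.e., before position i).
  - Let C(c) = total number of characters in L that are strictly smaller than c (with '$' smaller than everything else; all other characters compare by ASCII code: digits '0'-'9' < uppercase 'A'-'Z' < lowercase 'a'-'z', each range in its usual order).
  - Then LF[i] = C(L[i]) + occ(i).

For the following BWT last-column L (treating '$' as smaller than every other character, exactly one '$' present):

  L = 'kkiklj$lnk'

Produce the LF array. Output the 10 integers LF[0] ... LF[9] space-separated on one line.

Char counts: '$':1, 'i':1, 'j':1, 'k':4, 'l':2, 'n':1
C (first-col start): C('$')=0, C('i')=1, C('j')=2, C('k')=3, C('l')=7, C('n')=9
L[0]='k': occ=0, LF[0]=C('k')+0=3+0=3
L[1]='k': occ=1, LF[1]=C('k')+1=3+1=4
L[2]='i': occ=0, LF[2]=C('i')+0=1+0=1
L[3]='k': occ=2, LF[3]=C('k')+2=3+2=5
L[4]='l': occ=0, LF[4]=C('l')+0=7+0=7
L[5]='j': occ=0, LF[5]=C('j')+0=2+0=2
L[6]='$': occ=0, LF[6]=C('$')+0=0+0=0
L[7]='l': occ=1, LF[7]=C('l')+1=7+1=8
L[8]='n': occ=0, LF[8]=C('n')+0=9+0=9
L[9]='k': occ=3, LF[9]=C('k')+3=3+3=6

Answer: 3 4 1 5 7 2 0 8 9 6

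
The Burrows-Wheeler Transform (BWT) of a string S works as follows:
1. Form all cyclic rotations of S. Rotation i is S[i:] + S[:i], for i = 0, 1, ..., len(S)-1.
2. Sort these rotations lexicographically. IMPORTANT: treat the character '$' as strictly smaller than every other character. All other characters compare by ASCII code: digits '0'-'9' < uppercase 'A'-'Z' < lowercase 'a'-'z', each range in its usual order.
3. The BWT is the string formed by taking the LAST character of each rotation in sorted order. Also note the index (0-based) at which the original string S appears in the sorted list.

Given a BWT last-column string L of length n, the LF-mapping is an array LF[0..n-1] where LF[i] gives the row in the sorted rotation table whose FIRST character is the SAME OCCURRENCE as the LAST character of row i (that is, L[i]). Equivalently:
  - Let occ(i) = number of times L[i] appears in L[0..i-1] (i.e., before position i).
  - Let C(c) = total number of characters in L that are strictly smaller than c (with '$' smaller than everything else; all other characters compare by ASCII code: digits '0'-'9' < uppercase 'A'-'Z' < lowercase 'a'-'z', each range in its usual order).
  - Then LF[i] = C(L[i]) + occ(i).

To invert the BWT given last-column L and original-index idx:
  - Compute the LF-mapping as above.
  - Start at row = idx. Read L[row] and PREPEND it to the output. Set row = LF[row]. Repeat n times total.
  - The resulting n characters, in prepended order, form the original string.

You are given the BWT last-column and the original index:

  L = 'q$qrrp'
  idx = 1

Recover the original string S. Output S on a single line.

Answer: prrqq$

Derivation:
LF mapping: 2 0 3 4 5 1
Walk LF starting at row 1, prepending L[row]:
  step 1: row=1, L[1]='$', prepend. Next row=LF[1]=0
  step 2: row=0, L[0]='q', prepend. Next row=LF[0]=2
  step 3: row=2, L[2]='q', prepend. Next row=LF[2]=3
  step 4: row=3, L[3]='r', prepend. Next row=LF[3]=4
  step 5: row=4, L[4]='r', prepend. Next row=LF[4]=5
  step 6: row=5, L[5]='p', prepend. Next row=LF[5]=1
Reversed output: prrqq$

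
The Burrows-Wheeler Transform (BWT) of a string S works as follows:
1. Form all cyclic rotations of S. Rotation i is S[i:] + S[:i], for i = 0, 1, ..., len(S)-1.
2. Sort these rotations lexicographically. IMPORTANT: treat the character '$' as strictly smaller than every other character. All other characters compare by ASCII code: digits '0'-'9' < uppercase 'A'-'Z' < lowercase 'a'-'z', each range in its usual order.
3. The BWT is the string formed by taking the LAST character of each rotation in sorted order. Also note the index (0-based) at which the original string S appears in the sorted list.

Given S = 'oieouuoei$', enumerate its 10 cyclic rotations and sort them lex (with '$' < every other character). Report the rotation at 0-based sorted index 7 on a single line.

Answer: ouuoei$oie

Derivation:
All 10 rotations (rotation i = S[i:]+S[:i]):
  rot[0] = oieouuoei$
  rot[1] = ieouuoei$o
  rot[2] = eouuoei$oi
  rot[3] = ouuoei$oie
  rot[4] = uuoei$oieo
  rot[5] = uoei$oieou
  rot[6] = oei$oieouu
  rot[7] = ei$oieouuo
  rot[8] = i$oieouuoe
  rot[9] = $oieouuoei
Sorted (with $ < everything):
  sorted[0] = $oieouuoei
  sorted[1] = ei$oieouuo
  sorted[2] = eouuoei$oi
  sorted[3] = i$oieouuoe
  sorted[4] = ieouuoei$o
  sorted[5] = oei$oieouu
  sorted[6] = oieouuoei$
  sorted[7] = ouuoei$oie
  sorted[8] = uoei$oieou
  sorted[9] = uuoei$oieo
sorted[7] = ouuoei$oie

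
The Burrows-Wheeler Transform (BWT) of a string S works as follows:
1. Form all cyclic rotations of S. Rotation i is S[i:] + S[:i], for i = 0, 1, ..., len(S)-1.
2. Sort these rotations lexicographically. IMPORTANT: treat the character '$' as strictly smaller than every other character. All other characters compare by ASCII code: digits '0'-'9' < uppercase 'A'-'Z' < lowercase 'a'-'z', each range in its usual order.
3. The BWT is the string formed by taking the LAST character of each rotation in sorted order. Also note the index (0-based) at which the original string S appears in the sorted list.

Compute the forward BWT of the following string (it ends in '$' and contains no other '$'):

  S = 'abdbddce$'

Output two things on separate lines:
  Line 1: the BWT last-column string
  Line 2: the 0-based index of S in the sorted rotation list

Answer: e$addbdbc
1

Derivation:
All 9 rotations (rotation i = S[i:]+S[:i]):
  rot[0] = abdbddce$
  rot[1] = bdbddce$a
  rot[2] = dbddce$ab
  rot[3] = bddce$abd
  rot[4] = ddce$abdb
  rot[5] = dce$abdbd
  rot[6] = ce$abdbdd
  rot[7] = e$abdbddc
  rot[8] = $abdbddce
Sorted (with $ < everything):
  sorted[0] = $abdbddce  (last char: 'e')
  sorted[1] = abdbddce$  (last char: '$')
  sorted[2] = bdbddce$a  (last char: 'a')
  sorted[3] = bddce$abd  (last char: 'd')
  sorted[4] = ce$abdbdd  (last char: 'd')
  sorted[5] = dbddce$ab  (last char: 'b')
  sorted[6] = dce$abdbd  (last char: 'd')
  sorted[7] = ddce$abdb  (last char: 'b')
  sorted[8] = e$abdbddc  (last char: 'c')
Last column: e$addbdbc
Original string S is at sorted index 1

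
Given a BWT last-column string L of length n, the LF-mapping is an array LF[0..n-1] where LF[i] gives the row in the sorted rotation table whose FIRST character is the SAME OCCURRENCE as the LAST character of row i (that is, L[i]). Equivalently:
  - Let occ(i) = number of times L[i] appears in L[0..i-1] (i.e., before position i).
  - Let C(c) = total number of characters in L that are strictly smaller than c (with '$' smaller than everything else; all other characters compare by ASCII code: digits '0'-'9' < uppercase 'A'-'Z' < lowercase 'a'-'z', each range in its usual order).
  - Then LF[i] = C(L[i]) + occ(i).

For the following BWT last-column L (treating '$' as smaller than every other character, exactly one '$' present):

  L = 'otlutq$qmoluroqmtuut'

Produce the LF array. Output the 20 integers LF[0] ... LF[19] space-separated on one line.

Answer: 5 12 1 16 13 8 0 9 3 6 2 17 11 7 10 4 14 18 19 15

Derivation:
Char counts: '$':1, 'l':2, 'm':2, 'o':3, 'q':3, 'r':1, 't':4, 'u':4
C (first-col start): C('$')=0, C('l')=1, C('m')=3, C('o')=5, C('q')=8, C('r')=11, C('t')=12, C('u')=16
L[0]='o': occ=0, LF[0]=C('o')+0=5+0=5
L[1]='t': occ=0, LF[1]=C('t')+0=12+0=12
L[2]='l': occ=0, LF[2]=C('l')+0=1+0=1
L[3]='u': occ=0, LF[3]=C('u')+0=16+0=16
L[4]='t': occ=1, LF[4]=C('t')+1=12+1=13
L[5]='q': occ=0, LF[5]=C('q')+0=8+0=8
L[6]='$': occ=0, LF[6]=C('$')+0=0+0=0
L[7]='q': occ=1, LF[7]=C('q')+1=8+1=9
L[8]='m': occ=0, LF[8]=C('m')+0=3+0=3
L[9]='o': occ=1, LF[9]=C('o')+1=5+1=6
L[10]='l': occ=1, LF[10]=C('l')+1=1+1=2
L[11]='u': occ=1, LF[11]=C('u')+1=16+1=17
L[12]='r': occ=0, LF[12]=C('r')+0=11+0=11
L[13]='o': occ=2, LF[13]=C('o')+2=5+2=7
L[14]='q': occ=2, LF[14]=C('q')+2=8+2=10
L[15]='m': occ=1, LF[15]=C('m')+1=3+1=4
L[16]='t': occ=2, LF[16]=C('t')+2=12+2=14
L[17]='u': occ=2, LF[17]=C('u')+2=16+2=18
L[18]='u': occ=3, LF[18]=C('u')+3=16+3=19
L[19]='t': occ=3, LF[19]=C('t')+3=12+3=15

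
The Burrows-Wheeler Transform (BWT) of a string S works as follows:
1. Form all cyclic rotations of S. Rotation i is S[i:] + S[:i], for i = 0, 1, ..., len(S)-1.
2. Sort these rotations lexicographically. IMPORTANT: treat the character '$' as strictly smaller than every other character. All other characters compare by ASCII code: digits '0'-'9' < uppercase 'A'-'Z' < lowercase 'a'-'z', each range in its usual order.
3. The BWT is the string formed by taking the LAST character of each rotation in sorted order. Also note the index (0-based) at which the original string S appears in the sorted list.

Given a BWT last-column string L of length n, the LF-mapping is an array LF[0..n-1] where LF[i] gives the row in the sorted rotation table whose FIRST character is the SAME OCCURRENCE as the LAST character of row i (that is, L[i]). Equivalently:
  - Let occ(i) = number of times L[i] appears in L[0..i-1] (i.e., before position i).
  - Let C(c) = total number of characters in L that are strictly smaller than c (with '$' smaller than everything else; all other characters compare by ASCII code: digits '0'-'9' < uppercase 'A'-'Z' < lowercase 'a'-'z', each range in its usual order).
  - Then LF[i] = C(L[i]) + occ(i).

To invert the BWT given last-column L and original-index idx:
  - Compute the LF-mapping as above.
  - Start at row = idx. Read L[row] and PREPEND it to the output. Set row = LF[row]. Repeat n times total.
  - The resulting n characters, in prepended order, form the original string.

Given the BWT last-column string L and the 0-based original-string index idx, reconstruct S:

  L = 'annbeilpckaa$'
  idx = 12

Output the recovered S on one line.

Answer: picklebanana$

Derivation:
LF mapping: 1 10 11 4 6 7 9 12 5 8 2 3 0
Walk LF starting at row 12, prepending L[row]:
  step 1: row=12, L[12]='$', prepend. Next row=LF[12]=0
  step 2: row=0, L[0]='a', prepend. Next row=LF[0]=1
  step 3: row=1, L[1]='n', prepend. Next row=LF[1]=10
  step 4: row=10, L[10]='a', prepend. Next row=LF[10]=2
  step 5: row=2, L[2]='n', prepend. Next row=LF[2]=11
  step 6: row=11, L[11]='a', prepend. Next row=LF[11]=3
  step 7: row=3, L[3]='b', prepend. Next row=LF[3]=4
  step 8: row=4, L[4]='e', prepend. Next row=LF[4]=6
  step 9: row=6, L[6]='l', prepend. Next row=LF[6]=9
  step 10: row=9, L[9]='k', prepend. Next row=LF[9]=8
  step 11: row=8, L[8]='c', prepend. Next row=LF[8]=5
  step 12: row=5, L[5]='i', prepend. Next row=LF[5]=7
  step 13: row=7, L[7]='p', prepend. Next row=LF[7]=12
Reversed output: picklebanana$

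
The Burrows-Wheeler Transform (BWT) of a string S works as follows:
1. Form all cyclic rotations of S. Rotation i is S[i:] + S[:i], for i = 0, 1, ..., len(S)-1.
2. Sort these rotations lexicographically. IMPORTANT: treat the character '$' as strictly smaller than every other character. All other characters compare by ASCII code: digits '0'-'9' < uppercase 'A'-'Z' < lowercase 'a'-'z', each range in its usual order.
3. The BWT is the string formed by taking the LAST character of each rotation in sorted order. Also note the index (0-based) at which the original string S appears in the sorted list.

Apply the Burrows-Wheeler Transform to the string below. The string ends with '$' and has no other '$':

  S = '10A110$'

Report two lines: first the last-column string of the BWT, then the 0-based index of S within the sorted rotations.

All 7 rotations (rotation i = S[i:]+S[:i]):
  rot[0] = 10A110$
  rot[1] = 0A110$1
  rot[2] = A110$10
  rot[3] = 110$10A
  rot[4] = 10$10A1
  rot[5] = 0$10A11
  rot[6] = $10A110
Sorted (with $ < everything):
  sorted[0] = $10A110  (last char: '0')
  sorted[1] = 0$10A11  (last char: '1')
  sorted[2] = 0A110$1  (last char: '1')
  sorted[3] = 10$10A1  (last char: '1')
  sorted[4] = 10A110$  (last char: '$')
  sorted[5] = 110$10A  (last char: 'A')
  sorted[6] = A110$10  (last char: '0')
Last column: 0111$A0
Original string S is at sorted index 4

Answer: 0111$A0
4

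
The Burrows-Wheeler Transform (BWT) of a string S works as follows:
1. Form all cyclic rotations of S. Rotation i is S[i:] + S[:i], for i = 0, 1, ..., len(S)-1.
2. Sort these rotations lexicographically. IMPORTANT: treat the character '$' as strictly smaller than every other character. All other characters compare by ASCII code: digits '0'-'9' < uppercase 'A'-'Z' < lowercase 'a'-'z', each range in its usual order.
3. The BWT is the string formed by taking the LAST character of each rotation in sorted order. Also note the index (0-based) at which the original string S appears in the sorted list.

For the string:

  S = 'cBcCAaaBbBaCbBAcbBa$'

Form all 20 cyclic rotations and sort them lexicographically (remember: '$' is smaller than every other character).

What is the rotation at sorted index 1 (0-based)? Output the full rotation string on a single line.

All 20 rotations (rotation i = S[i:]+S[:i]):
  rot[0] = cBcCAaaBbBaCbBAcbBa$
  rot[1] = BcCAaaBbBaCbBAcbBa$c
  rot[2] = cCAaaBbBaCbBAcbBa$cB
  rot[3] = CAaaBbBaCbBAcbBa$cBc
  rot[4] = AaaBbBaCbBAcbBa$cBcC
  rot[5] = aaBbBaCbBAcbBa$cBcCA
  rot[6] = aBbBaCbBAcbBa$cBcCAa
  rot[7] = BbBaCbBAcbBa$cBcCAaa
  rot[8] = bBaCbBAcbBa$cBcCAaaB
  rot[9] = BaCbBAcbBa$cBcCAaaBb
  rot[10] = aCbBAcbBa$cBcCAaaBbB
  rot[11] = CbBAcbBa$cBcCAaaBbBa
  rot[12] = bBAcbBa$cBcCAaaBbBaC
  rot[13] = BAcbBa$cBcCAaaBbBaCb
  rot[14] = AcbBa$cBcCAaaBbBaCbB
  rot[15] = cbBa$cBcCAaaBbBaCbBA
  rot[16] = bBa$cBcCAaaBbBaCbBAc
  rot[17] = Ba$cBcCAaaBbBaCbBAcb
  rot[18] = a$cBcCAaaBbBaCbBAcbB
  rot[19] = $cBcCAaaBbBaCbBAcbBa
Sorted (with $ < everything):
  sorted[0] = $cBcCAaaBbBaCbBAcbBa
  sorted[1] = AaaBbBaCbBAcbBa$cBcC
  sorted[2] = AcbBa$cBcCAaaBbBaCbB
  sorted[3] = BAcbBa$cBcCAaaBbBaCb
  sorted[4] = Ba$cBcCAaaBbBaCbBAcb
  sorted[5] = BaCbBAcbBa$cBcCAaaBb
  sorted[6] = BbBaCbBAcbBa$cBcCAaa
  sorted[7] = BcCAaaBbBaCbBAcbBa$c
  sorted[8] = CAaaBbBaCbBAcbBa$cBc
  sorted[9] = CbBAcbBa$cBcCAaaBbBa
  sorted[10] = a$cBcCAaaBbBaCbBAcbB
  sorted[11] = aBbBaCbBAcbBa$cBcCAa
  sorted[12] = aCbBAcbBa$cBcCAaaBbB
  sorted[13] = aaBbBaCbBAcbBa$cBcCA
  sorted[14] = bBAcbBa$cBcCAaaBbBaC
  sorted[15] = bBa$cBcCAaaBbBaCbBAc
  sorted[16] = bBaCbBAcbBa$cBcCAaaB
  sorted[17] = cBcCAaaBbBaCbBAcbBa$
  sorted[18] = cCAaaBbBaCbBAcbBa$cB
  sorted[19] = cbBa$cBcCAaaBbBaCbBA
sorted[1] = AaaBbBaCbBAcbBa$cBcC

Answer: AaaBbBaCbBAcbBa$cBcC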